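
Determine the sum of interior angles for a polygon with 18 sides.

The sum of interior angles of an n-sided polygon is (n - 2) * 180.
For n = 18: (18 - 2) * 180 = 16 * 180 = 2880 degrees.

2880 degrees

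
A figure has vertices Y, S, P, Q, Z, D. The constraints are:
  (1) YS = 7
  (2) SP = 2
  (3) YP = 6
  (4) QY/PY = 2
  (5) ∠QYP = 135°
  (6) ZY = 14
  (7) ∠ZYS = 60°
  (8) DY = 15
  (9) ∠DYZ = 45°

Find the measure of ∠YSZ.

Step 1: By the law of cosines on triangle SYZ: SZ² = 7² + 14² − 2·7·14·cos(60°) = 147, so SZ = 7·√3.
Step 2: By the inverse law of cosines on triangle YSZ: cos(∠YSZ) = (7² + (7·√3)² − 14²) / (2·7·7·√3) = 0/169.74 = 0, so ∠YSZ = 90°.

Therefore, the measure of angle ∠YSZ = 90°.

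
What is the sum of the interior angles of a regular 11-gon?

The sum of interior angles of an n-sided polygon is (n - 2) * 180.
For n = 11: (11 - 2) * 180 = 9 * 180 = 1620 degrees.

1620 degrees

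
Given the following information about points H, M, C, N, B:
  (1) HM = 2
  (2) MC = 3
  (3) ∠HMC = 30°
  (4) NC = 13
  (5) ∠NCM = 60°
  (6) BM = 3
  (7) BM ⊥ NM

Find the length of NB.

Step 1: By the law of cosines on triangle NCM: NM² = 13² + 3² − 2·13·3·cos(60°) = 139, so NM = √139.
Step 2: By the law of cosines on triangle NMB: NB² = √139² + 3² − 2·√139·3·cos(90°) = 148, so NB = 2·√37.

Therefore, the length of NB = 2·√37.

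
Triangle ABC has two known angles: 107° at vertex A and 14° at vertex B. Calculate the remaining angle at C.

Let angle C = x. Then 107 + 14 + x = 180.
x = 180 - 121 = 59 degrees.

59 degrees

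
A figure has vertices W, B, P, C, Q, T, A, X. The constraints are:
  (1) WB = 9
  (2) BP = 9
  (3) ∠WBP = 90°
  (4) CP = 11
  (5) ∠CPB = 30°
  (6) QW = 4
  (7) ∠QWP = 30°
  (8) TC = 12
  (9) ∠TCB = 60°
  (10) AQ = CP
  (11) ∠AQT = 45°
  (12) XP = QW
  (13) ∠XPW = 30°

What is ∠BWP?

Step 1: By the law of cosines on triangle WBP: WP² = 9² + 9² − 2·9·9·cos(90°) = 162, so WP = 9·√2.
Step 2: By the inverse law of cosines on triangle BWP: cos(∠BWP) = (9² + (9·√2)² − 9²) / (2·9·9·√2) = 162/229.1 = 0.7071, so ∠BWP = 45°.

Therefore, the measure of angle ∠BWP = 45°.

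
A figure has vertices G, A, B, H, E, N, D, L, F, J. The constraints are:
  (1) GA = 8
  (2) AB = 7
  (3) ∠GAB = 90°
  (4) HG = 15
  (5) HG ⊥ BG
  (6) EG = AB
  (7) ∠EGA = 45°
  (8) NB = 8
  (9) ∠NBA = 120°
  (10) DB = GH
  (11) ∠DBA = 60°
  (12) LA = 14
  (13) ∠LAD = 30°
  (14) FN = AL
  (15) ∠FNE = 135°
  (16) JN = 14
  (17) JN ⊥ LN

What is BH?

Step 1: By the law of cosines on triangle BAG: BG² = 7² + 8² − 2·7·8·cos(90°) = 113, so BG = √113.
Step 2: By the law of cosines on triangle BGH: BH² = √113² + 15² − 2·√113·15·cos(90°) = 338, so BH = 13·√2.

Therefore, the length of BH = 13·√2.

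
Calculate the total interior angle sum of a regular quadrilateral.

The sum of interior angles of an n-sided polygon is (n - 2) * 180.
For n = 4: (4 - 2) * 180 = 2 * 180 = 360 degrees.

360 degrees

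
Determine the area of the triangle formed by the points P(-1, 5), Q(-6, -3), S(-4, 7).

Shoelace: Area = (1/2)|-1(-3-7) + -6(7-5) + -4(5--3)| = (1/2)(34) = 17

17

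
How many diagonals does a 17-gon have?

Total line segments between 17 vertices = C(17,2) = 136.
Subtract the 17 sides: 136 - 17 = 119 diagonals.

119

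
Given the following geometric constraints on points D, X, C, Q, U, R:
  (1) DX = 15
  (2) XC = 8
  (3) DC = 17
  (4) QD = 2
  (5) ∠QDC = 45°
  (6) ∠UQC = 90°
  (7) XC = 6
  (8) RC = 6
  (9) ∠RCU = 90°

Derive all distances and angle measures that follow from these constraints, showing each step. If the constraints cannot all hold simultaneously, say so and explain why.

These constraints are not satisfiable: (2) XC = 8 and (7) XC = 6 assign two different lengths to the same segment. No planar figure meets all of them, so nothing further can be derived.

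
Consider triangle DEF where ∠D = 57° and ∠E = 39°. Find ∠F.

By the triangle angle sum property, the three interior angles of any triangle add up to 180°.
We know angle D = 57° and angle E = 39°, so their sum is 96°.
Therefore angle F = 180° - 96° = 84°.

84 degrees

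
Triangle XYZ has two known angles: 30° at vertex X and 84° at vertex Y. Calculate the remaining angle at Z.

By the triangle angle sum property, the three interior angles of any triangle add up to 180°.
We know angle X = 30° and angle Y = 84°, so their sum is 114°.
Therefore angle Z = 180° - 114° = 66°.

66 degrees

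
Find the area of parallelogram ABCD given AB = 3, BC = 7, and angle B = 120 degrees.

The area of a parallelogram equals the product of two adjacent sides times the sine of the included angle.
This is because the height equals 7 * sin(120°) = 7*sqrt(3)/2.
Area = 3 * 7*sqrt(3)/2 = 21*sqrt(3)/2

21*sqrt(3)/2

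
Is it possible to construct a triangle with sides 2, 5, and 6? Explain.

For three segments to close into a triangle, no single side can be as long as the other two combined.
The longest side is 6, and 2 + 5 = 7 > 6.
A triangle can be formed.

Yes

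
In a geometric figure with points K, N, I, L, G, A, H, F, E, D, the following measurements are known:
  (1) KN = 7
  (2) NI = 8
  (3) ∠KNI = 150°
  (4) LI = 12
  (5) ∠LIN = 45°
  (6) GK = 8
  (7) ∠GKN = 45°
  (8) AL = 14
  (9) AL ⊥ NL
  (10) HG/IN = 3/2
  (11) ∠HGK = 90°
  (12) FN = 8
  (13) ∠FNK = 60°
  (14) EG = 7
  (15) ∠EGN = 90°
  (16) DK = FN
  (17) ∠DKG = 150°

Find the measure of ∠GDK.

From the given relations: DK = FN = 8.
Step 1: By the law of cosines on triangle DKG: DG² = 8² + 8² − 2·8·8·cos(150°) = 238.85, so DG ≈ 15.45.
Step 2: By the inverse law of cosines on triangle GDK: cos(∠GDK) = (15.45² + 8² − 8²) / (2·15.45·8) = 238.85/247.28 = 0.9659, so ∠GDK = 15°.

Therefore, the measure of angle ∠GDK = 15°.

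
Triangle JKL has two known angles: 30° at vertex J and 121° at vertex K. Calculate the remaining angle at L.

The interior angles sum to 180°: angle L = 180 - 30 - 121 = 29°.
The triangle is obtuse (angles 30°, 121°, 29°).

29 degrees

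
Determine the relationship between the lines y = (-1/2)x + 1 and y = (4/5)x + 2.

Slope of line 1: m1 = -1/2
Slope of line 2: m2 = 4/5
m1 != m2 and m1*m2 = -2/5 != -1. Neither.

Neither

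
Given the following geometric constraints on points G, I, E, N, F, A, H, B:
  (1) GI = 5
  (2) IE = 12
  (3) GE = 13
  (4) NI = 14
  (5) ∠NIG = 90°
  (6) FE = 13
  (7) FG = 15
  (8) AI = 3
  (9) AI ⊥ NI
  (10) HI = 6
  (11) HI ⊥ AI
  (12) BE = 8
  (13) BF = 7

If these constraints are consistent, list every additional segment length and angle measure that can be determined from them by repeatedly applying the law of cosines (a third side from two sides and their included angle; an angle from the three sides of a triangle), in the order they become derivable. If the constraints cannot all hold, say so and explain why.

The constraints are consistent. Derivable facts, in order:
After 1 step:
- AH = 3·√5
- GN ≈ 14.87
- NA ≈ 14.32
- ∠BEF = 27.8°
- ∠BFE = 32.2°
- ∠EBF = 120°
- ∠EFG = 54.77°
- ∠EGF = 54.77°
- ∠EGI = 67.38°
- ∠EIG = 90°
- ∠FEG = 70.47°
- ∠GEI = 22.62°
After 2 steps:
- ∠AHI = 26.57°
- ∠ANI = 12.09°
- ∠GNI = 19.65°
- ∠HAI = 63.43°
- ∠IAN = 77.91°
- ∠IGN = 70.35°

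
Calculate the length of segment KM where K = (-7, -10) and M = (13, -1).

d = sqrt((20)^2 + (9)^2) = sqrt(481)

sqrt(481)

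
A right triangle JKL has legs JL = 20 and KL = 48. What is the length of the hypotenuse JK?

JK = sqrt(20^2 + 48^2) = sqrt(2704) = 52

52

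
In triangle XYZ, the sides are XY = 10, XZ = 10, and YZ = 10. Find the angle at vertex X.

cos(X) = (10² + 10² - (10)²) / (2 × 10 × 10) = 1/2, so X = arccos(1/2) = 60°.

60°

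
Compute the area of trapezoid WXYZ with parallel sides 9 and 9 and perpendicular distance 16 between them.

Area of a trapezoid = (base1 + base2) * height / 2
Area = (9 + 9) * 16 / 2
Area = 18 * 16 / 2
Area = 288 / 2
Area = 144

144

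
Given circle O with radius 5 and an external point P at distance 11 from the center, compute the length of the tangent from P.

The tangent, radius, and line from the external point to the center form a right triangle.
The right angle is where the tangent meets the radius.
By the Pythagorean theorem: tangent² + 5² = 11²
tangent² = 121 - 25 = 96
tangent = 4*sqrt(6)

4*sqrt(6)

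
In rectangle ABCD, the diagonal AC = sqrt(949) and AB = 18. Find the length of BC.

The diagonal of a rectangle forms a right triangle with the two sides.
Rearranging the Pythagorean theorem: missing side = sqrt(d^2 - known^2).
= sqrt(949 - 324) = sqrt(625) = 25.

25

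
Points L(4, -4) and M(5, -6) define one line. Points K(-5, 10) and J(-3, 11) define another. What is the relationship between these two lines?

Slope of line 1: m1 = (-6 - -4)/(5 - 4) = -2/1 = -2
Slope of line 2: m2 = (11 - 10)/(-3 - -5) = 1/2 = 1/2
m1 * m2 = (-2) * (1/2) = -1 = -1, so the lines are perpendicular.

Perpendicular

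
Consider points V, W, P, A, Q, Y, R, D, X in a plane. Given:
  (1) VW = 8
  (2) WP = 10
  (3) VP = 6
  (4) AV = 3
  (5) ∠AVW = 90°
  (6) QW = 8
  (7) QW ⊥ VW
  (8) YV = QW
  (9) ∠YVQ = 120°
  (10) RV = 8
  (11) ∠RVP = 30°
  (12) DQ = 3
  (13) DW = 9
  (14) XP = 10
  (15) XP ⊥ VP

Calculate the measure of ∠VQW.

Step 1: By the law of cosines on triangle QWV: QV² = 8² + 8² − 2·8·8·cos(90°) = 128, so QV = 8·√2.
Step 2: By the inverse law of cosines on triangle VQW: cos(∠VQW) = ((8·√2)² + 8² − 8²) / (2·8·√2·8) = 128/181.02 = 0.7071, so ∠VQW = 45°.

Therefore, the measure of angle ∠VQW = 45°.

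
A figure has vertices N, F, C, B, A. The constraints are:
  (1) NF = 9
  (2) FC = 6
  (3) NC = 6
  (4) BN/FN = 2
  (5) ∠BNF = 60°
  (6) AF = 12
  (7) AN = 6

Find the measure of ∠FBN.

From the given relations: BN = 2·FN = 2·9 = 18.
Step 1: By the law of cosines on triangle BNF: BF² = 18² + 9² − 2·18·9·cos(60°) = 243, so BF = 9·√3.
Step 2: By the inverse law of cosines on triangle FBN: cos(∠FBN) = ((9·√3)² + 18² − 9²) / (2·9·√3·18) = 486/561.18 = 0.866, so ∠FBN = 30°.

Therefore, the measure of angle ∠FBN = 30°.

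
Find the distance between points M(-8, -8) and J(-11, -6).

d = sqrt((-11 - -8)^2 + (-6 - -8)^2)
d = sqrt(-3^2 + 2^2)
d = sqrt(9 + 4)
d = sqrt(13)

sqrt(13)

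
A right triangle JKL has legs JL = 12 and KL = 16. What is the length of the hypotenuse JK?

JK = sqrt(12^2 + 16^2) = sqrt(400) = 20

20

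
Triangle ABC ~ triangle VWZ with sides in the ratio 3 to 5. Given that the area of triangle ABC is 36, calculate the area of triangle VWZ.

The ratio of areas of similar triangles = (side ratio)^2.
Side ratio = 3:5, so area ratio = 9:25.
Area of VWZ / Area of ABC = 25/9
Area of VWZ = 36 * 25/9 = 100

100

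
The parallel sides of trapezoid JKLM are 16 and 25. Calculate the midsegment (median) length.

The midsegment (median) of a trapezoid connects the midpoints of the non-parallel sides.
Its length is the average of the two bases: (16 + 25) / 2 = 41/2.

41/2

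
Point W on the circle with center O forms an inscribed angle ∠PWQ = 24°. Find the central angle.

By the inscribed angle theorem, the central angle is twice the inscribed angle.
Central angle = 2 × 24° = 48°

48°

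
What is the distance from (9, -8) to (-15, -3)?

The horizontal distance is |-15 - 9| = 24 and the vertical distance is |-3 - -8| = 5.
By the Pythagorean theorem, d = sqrt(24^2 + 5^2) = sqrt(601).

sqrt(601)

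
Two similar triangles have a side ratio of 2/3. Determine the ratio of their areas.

Area ratio = (side ratio)^2 = (2/3)^2 = 4:9.

4:9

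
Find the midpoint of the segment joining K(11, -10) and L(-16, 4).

The midpoint is the point halfway along the segment.
Move half the horizontal distance: 11 + (-16 - 11)/2 = 11 + -27/2 = -5/2
Move half the vertical distance: -10 + (4 - -10)/2 = -10 + 14/2 = -3
Midpoint = (-5/2, -3)

(-5/2, -3)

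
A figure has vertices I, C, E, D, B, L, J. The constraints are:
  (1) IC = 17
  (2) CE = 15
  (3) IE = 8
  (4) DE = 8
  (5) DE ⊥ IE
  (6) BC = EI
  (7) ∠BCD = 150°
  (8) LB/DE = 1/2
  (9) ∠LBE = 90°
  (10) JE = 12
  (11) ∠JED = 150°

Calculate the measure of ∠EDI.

Step 1: By the law of cosines on triangle DEI: DI² = 8² + 8² − 2·8·8·cos(90°) = 128, so DI = 8·√2.
Step 2: By the inverse law of cosines on triangle EDI: cos(∠EDI) = (8² + (8·√2)² − 8²) / (2·8·8·√2) = 128/181.02 = 0.7071, so ∠EDI = 45°.

Therefore, the measure of angle ∠EDI = 45°.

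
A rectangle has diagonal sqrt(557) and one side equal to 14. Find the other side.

Using the Pythagorean theorem: d^2 = a^2 + b^2
b^2 = d^2 - a^2
b^2 = 557 - 196
b^2 = 361
b = sqrt(361) = 19

19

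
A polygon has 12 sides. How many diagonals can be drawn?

Each of the 12 vertices connects to 9 non-adjacent vertices via diagonals.
Total connections = 12 × 9 = 108, but each diagonal is counted twice.
Number of diagonals = 108 / 2 = 54.

54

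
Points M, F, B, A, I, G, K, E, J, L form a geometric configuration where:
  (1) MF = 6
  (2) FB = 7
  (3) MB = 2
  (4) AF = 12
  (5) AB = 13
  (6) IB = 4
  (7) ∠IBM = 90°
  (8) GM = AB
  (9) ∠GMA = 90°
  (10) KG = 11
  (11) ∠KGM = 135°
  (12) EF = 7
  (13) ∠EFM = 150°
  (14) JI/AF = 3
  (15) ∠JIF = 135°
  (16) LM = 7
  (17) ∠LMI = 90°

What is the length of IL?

Step 1: By the law of cosines on triangle IBM: IM² = 4² + 2² − 2·4·2·cos(90°) = 20, so IM = 2·√5.
Step 2: By the law of cosines on triangle IML: IL² = (2·√5)² + 7² − 2·2·√5·7·cos(90°) = 69, so IL = √69.

Therefore, the length of IL = √69.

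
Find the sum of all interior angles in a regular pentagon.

The sum of interior angles of an n-sided polygon is (n - 2) * 180.
For n = 5: (5 - 2) * 180 = 3 * 180 = 540 degrees.

540 degrees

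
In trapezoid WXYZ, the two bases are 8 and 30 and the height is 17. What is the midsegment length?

midsegment = (8 + 30) / 2 = 38 / 2 = 19

19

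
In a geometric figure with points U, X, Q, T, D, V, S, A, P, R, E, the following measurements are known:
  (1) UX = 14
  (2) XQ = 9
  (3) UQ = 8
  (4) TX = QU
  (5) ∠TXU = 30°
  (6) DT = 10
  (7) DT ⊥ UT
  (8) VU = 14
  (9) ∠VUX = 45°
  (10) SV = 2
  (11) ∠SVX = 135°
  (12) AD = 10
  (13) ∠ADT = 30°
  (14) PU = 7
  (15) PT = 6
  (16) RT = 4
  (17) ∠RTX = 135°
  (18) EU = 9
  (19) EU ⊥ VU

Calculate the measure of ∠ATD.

Step 1: By the law of cosines on triangle TDA: TA² = 10² + 10² − 2·10·10·cos(30°) = 26.79, so TA ≈ 5.18.
Step 2: By the inverse law of cosines on triangle ATD: cos(∠ATD) = (5.18² + 10² − 10²) / (2·5.18·10) = 26.79/103.53 = 0.2588, so ∠ATD = 75°.

Therefore, the measure of angle ∠ATD = 75°.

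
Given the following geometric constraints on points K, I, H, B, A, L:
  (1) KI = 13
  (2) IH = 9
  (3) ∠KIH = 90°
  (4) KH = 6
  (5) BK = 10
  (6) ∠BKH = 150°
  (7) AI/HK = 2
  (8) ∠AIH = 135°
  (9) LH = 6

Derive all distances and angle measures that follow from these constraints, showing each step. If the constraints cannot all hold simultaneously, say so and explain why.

These constraints are not satisfiable: (1), (2) and (4) fix all three sides of triangle KIH, so by the law of cosines cos(∠KIH) = (13² + 9² − 6²) / (2·13·9) = 0.9145, i.e. ∠KIH ≈ 23.86°, which contradicts (3) ∠KIH = 90°. No planar figure meets all of them, so nothing further can be derived.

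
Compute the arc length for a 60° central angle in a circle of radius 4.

The full circumference is 2πr = 2π(4) = 8*pi.
The arc spans 60° out of 360°, which is a fraction of 1/6.
Arc length = 8*pi × 1/6 = 4*pi/3.

4*pi/3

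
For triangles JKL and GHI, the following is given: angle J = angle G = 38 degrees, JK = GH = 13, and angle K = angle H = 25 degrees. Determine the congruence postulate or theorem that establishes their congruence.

The given information provides:
angle J = angle G = 38 degrees, JK = GH = 13, and angle K = angle H = 25 degrees
This matches the ASA congruence theorem.
Two pairs of corresponding angles and the included side are equal (Angle-Side-Angle).

ASA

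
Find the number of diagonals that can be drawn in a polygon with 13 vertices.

Total line segments between 13 vertices = C(13,2) = 78.
Subtract the 13 sides: 78 - 13 = 65 diagonals.

65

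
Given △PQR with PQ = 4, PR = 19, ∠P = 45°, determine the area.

When two sides and the included angle are known, the area formula is (1/2)ab sin(C).
The height from one side to the opposite vertex is 19 sin(45°) = 19*sqrt(2)/2.
Area = (1/2) * 4 * 19*sqrt(2)/2 = 19*sqrt(2).

19*sqrt(2)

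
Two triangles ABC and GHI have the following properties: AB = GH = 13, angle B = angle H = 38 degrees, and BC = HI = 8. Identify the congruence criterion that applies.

The given information provides:
AB = GH = 13, angle B = angle H = 38 degrees, and BC = HI = 8
This matches the SAS congruence theorem.
Two pairs of corresponding sides and the included angle are equal (Side-Angle-Side).

SAS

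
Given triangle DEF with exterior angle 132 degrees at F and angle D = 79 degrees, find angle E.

By the exterior angle theorem: exterior angle = sum of remote interior angles.
132 = 79 + angle E
angle E = 132 - 79 = 53 degrees

53 degrees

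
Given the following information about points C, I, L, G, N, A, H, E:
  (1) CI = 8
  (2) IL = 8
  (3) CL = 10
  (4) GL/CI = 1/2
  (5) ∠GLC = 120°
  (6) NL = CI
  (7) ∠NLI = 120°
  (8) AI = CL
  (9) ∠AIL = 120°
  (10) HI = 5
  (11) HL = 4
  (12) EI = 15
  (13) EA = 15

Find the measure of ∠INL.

From the given relations: NL = CI = 8.
Step 1: By the law of cosines on triangle NLI: NI² = 8² + 8² − 2·8·8·cos(120°) = 192, so NI = 8·√3.
Step 2: By the inverse law of cosines on triangle INL: cos(∠INL) = ((8·√3)² + 8² − 8²) / (2·8·√3·8) = 192/221.7 = 0.866, so ∠INL = 30°.

Therefore, the measure of angle ∠INL = 30°.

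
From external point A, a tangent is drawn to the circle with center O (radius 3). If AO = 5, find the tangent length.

The tangent, radius, and line from the external point to the center form a right triangle.
The right angle is where the tangent meets the radius.
By the Pythagorean theorem: tangent² + 3² = 5²
tangent² = 25 - 9 = 16
tangent = 4

4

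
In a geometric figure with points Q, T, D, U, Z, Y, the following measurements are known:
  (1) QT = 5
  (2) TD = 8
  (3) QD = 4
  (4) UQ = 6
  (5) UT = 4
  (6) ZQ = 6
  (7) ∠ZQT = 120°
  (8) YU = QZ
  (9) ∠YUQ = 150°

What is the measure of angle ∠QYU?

From the given relations: YU = QZ = 6.
Step 1: By the law of cosines on triangle YUQ: YQ² = 6² + 6² − 2·6·6·cos(150°) = 134.35, so YQ ≈ 11.59.
Step 2: By the inverse law of cosines on triangle QYU: cos(∠QYU) = (11.59² + 6² − 6²) / (2·11.59·6) = 134.35/139.09 = 0.9659, so ∠QYU = 15°.

Therefore, the measure of angle ∠QYU = 15°.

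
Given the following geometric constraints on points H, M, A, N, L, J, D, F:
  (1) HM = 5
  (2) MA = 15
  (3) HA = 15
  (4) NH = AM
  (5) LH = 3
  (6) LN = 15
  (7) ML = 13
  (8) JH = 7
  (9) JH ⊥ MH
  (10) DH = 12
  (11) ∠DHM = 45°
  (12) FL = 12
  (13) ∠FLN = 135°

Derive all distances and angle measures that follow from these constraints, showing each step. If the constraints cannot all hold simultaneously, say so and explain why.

These constraints are not satisfiable: by the triangle inequality in triangle HML, (1) HM = 5 and (5) LH = 3 force ML ≤ 5 + 3 = 8, but (7) says ML = 13. No planar figure meets all of them, so nothing further can be derived.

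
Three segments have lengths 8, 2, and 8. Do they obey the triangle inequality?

For three segments to close into a triangle, no single side can be as long as the other two combined.
The longest side is 8, and 2 + 8 = 10 > 8.
A triangle can be formed.

Yes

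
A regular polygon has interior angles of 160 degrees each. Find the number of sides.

Each interior angle of a regular n-gon is (n - 2) * 180 / n.
Setting this equal to 160:
(n - 2) * 180 / n = 160
Each exterior angle = 180 - 160 = 20 degrees.
Since exterior angles sum to 360: n = 360 / 20 = 18.

18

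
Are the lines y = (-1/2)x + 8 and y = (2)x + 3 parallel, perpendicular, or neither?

Slope of line 1: m1 = -1/2
Slope of line 2: m2 = 2
Two lines are perpendicular when the product of their slopes is -1 (negative reciprocals).
m1 * m2 = (-1/2) * (2) = -1, confirming perpendicularity.

Perpendicular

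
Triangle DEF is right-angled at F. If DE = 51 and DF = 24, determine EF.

EF = sqrt(51^2 - 24^2) = sqrt(2025) = 45

45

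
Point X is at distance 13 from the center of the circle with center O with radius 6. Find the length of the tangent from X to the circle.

tangent = √(d² - r²) = √(13² - 6²) = √(169 - 36) = √133 = sqrt(133)

sqrt(133)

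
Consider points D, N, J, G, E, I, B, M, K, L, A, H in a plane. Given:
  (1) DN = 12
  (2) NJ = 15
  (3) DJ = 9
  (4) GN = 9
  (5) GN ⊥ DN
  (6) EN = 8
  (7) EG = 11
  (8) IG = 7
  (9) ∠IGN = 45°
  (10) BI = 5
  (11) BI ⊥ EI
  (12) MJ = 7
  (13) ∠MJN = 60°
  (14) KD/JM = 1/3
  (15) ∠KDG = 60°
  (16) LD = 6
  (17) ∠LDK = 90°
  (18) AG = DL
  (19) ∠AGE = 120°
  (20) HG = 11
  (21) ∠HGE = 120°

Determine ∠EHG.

Step 1: By the law of cosines on triangle HGE: HE² = 11² + 11² − 2·11·11·cos(120°) = 363, so HE = 11·√3.
Step 2: By the inverse law of cosines on triangle EHG: cos(∠EHG) = ((11·√3)² + 11² − 11²) / (2·11·√3·11) = 363/419.16 = 0.866, so ∠EHG = 30°.

Therefore, the measure of angle ∠EHG = 30°.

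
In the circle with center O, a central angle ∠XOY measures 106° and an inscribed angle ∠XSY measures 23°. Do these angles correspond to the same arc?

By the inscribed angle theorem, the inscribed angle for a central angle of 106° should be 106° / 2 = 53°.
The given inscribed angle is 23°, which does not equal 53°.
Therefore, no, they do not correspond to the same arc.

No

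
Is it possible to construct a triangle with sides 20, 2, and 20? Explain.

Sort the sides: 2, 20, 20.
It suffices to check that the sum of the two smallest exceeds the largest:
2 + 20 = 22 > 20. ✓
Yes, a valid triangle can be formed.

Yes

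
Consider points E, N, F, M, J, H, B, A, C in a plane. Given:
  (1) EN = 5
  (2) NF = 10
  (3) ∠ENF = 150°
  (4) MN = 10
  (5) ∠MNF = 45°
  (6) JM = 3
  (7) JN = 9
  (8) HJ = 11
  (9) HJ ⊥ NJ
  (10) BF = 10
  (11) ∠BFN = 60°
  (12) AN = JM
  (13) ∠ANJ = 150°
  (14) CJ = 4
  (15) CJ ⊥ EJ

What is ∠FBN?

Step 1: By the law of cosines on triangle BFN: BN² = 10² + 10² − 2·10·10·cos(60°) = 100, so BN = 10.
Step 2: By the inverse law of cosines on triangle FBN: cos(∠FBN) = (10² + 10² − 10²) / (2·10·10) = 100/200 = 0.5, so ∠FBN = 60°.

Therefore, the measure of angle ∠FBN = 60°.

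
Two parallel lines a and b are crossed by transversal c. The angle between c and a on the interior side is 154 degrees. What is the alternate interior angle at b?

Alternate interior angles formed by parallel lines and a transversal are equal.
The given angle is 154 degrees.
The alternate interior angle = 154 degrees.

154 degrees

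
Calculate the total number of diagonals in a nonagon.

The number of diagonals in an n-gon is n(n - 3)/2.
For n = 9: 9(9 - 3)/2 = 9 × 6 / 2 = 27.

27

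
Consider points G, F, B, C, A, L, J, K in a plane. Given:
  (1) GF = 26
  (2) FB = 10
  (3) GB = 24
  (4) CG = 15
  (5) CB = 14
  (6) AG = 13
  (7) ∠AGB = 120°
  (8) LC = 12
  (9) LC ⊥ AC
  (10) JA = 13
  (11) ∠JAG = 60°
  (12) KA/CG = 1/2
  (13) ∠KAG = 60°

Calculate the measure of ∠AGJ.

Step 1: By the law of cosines on triangle GAJ: GJ² = 13² + 13² − 2·13·13·cos(60°) = 169, so GJ = 13.
Step 2: By the inverse law of cosines on triangle AGJ: cos(∠AGJ) = (13² + 13² − 13²) / (2·13·13) = 169/338 = 0.5, so ∠AGJ = 60°.

Therefore, the measure of angle ∠AGJ = 60°.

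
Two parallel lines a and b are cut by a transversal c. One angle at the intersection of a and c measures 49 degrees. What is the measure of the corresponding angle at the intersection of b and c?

Corresponding angles are equal: 49 degrees.

49 degrees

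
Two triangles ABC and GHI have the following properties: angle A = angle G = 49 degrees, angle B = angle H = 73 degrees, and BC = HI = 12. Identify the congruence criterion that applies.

The given information matches AAS: Two pairs of corresponding angles and a non-included side are equal (Angle-Angle-Side).

AAS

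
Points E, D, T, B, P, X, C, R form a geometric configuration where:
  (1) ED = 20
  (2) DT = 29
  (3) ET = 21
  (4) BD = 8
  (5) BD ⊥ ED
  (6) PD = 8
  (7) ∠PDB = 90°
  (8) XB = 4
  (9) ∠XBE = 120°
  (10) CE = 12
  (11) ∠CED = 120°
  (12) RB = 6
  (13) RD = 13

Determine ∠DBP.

Step 1: By the law of cosines on triangle BDP: BP² = 8² + 8² − 2·8·8·cos(90°) = 128, so BP = 8·√2.
Step 2: By the inverse law of cosines on triangle DBP: cos(∠DBP) = (8² + (8·√2)² − 8²) / (2·8·8·√2) = 128/181.02 = 0.7071, so ∠DBP = 45°.

Therefore, the measure of angle ∠DBP = 45°.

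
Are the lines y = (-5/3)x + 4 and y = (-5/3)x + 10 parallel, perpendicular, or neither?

Slope of line 1: m1 = -5/3
Slope of line 2: m2 = -5/3
Since m1 = m2 = -5/3, the lines are parallel.

Parallel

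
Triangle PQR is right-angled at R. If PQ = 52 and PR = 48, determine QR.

By the Pythagorean theorem: QR^2 = PQ^2 - PR^2
QR^2 = 52^2 - 48^2 = 2704 - 2304 = 400
QR = sqrt(400) = 20

20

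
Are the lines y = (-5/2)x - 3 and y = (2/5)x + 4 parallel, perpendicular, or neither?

Slope of line 1: m1 = -5/2
Slope of line 2: m2 = 2/5
m1 * m2 = -1, so perpendicular.

Perpendicular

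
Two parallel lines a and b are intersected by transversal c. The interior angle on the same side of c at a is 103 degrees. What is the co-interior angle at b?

Co-interior (same-side interior) angles are between the parallel lines on the same side of the transversal.
Unlike corresponding or alternate interior angles, they are supplementary rather than equal.
So the angle = 180 - 103 = 77 degrees.

77 degrees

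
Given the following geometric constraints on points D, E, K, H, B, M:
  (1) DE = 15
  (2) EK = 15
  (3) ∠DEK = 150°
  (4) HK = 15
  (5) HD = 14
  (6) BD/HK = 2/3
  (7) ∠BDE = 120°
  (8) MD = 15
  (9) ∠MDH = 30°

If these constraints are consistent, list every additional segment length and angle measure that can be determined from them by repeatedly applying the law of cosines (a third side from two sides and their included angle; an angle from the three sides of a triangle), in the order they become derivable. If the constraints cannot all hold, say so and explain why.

The constraints are consistent. Derivable facts, in order:
After 1 step:
- DK ≈ 28.98
- EB = 5·√19
- HM ≈ 7.57
After 2 steps:
- ∠BED = 23.41°
- ∠DBE = 36.59°
- ∠DHK = 175.51°
- ∠DHM = 82.33°
- ∠DKE = 15°
- ∠DKH = 2.17°
- ∠DMH = 67.67°
- ∠EDK = 15°
- ∠HDK = 2.32°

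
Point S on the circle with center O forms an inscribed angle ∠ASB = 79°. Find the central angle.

Central angle = 2 × 79° = 158° (inscribed angle theorem).

158°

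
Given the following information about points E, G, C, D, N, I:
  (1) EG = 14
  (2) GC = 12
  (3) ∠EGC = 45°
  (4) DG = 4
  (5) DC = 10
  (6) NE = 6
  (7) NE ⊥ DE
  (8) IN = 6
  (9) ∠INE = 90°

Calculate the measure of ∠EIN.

Step 1: By the law of cosines on triangle INE: IE² = 6² + 6² − 2·6·6·cos(90°) = 72, so IE = 6·√2.
Step 2: By the inverse law of cosines on triangle EIN: cos(∠EIN) = ((6·√2)² + 6² − 6²) / (2·6·√2·6) = 72/101.82 = 0.7071, so ∠EIN = 45°.

Therefore, the measure of angle ∠EIN = 45°.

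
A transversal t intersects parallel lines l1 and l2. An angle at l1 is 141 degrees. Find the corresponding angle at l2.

Corresponding angles formed by parallel lines and a transversal are equal.
The given angle is 141 degrees.
The corresponding angle = 141 degrees.

141 degrees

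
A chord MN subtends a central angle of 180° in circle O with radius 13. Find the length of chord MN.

Chord length = 2r sin(θ/2)
= 2 × 13 × sin(180°/2)
= 2 × 13 × sin(90°)
= 26

26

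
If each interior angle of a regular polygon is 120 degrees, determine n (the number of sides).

Each interior angle of a regular n-gon is (n - 2) * 180 / n.
Setting this equal to 120:
(n - 2) * 180 / n = 120
Each exterior angle = 180 - 120 = 60 degrees.
Since exterior angles sum to 360: n = 360 / 60 = 6.

6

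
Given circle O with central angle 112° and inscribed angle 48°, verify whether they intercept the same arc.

By the inscribed angle theorem, the inscribed angle for a central angle of 112° should be 112° / 2 = 56°.
The given inscribed angle is 48°, which does not equal 56°.
Therefore, no, they do not correspond to the same arc.

No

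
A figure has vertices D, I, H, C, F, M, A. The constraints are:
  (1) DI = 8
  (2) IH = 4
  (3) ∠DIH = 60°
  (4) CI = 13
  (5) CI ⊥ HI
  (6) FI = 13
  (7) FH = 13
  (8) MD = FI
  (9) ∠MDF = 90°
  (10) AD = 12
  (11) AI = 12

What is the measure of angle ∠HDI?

Step 1: By the law of cosines on triangle DIH: DH² = 8² + 4² − 2·8·4·cos(60°) = 48, so DH = 4·√3.
Step 2: By the inverse law of cosines on triangle HDI: cos(∠HDI) = ((4·√3)² + 8² − 4²) / (2·4·√3·8) = 96/110.85 = 0.866, so ∠HDI = 30°.

Therefore, the measure of angle ∠HDI = 30°.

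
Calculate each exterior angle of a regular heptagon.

Each exterior angle of a regular n-gon is 360 / n.
For n = 7: 360 / 7 = 360/7 degrees.

360/7 degrees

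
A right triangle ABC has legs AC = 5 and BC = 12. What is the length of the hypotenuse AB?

In a right triangle, the square of the hypotenuse equals the sum of the squares of the two legs.
The legs are 5 and 12, so the hypotenuse = sqrt(25 + 144) = sqrt(169) = 13.

13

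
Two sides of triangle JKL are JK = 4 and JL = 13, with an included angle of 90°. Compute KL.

Since angle J = 90°, this is a right triangle and the law of cosines reduces to the Pythagorean theorem.
KL^2 = 4^2 + 13^2 = 185
KL = sqrt(185)

sqrt(185)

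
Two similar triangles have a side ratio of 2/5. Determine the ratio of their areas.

Area ratio = (side ratio)^2 = (2/5)^2 = 4:25.

4:25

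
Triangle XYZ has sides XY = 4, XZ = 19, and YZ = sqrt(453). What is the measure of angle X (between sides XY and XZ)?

cos(X) = (4² + 19² - (sqrt(453))²) / (2 × 4 × 19) = -1/2, so X = arccos(-1/2) = 120°.

120°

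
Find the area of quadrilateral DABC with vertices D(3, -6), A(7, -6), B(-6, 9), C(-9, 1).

Using the Shoelace formula for a quadrilateral (vertices in order):
Area = (1/2)|sum of (x_i * y_(i+1) - x_(i+1) * y_i)|
Terms: (3*-6 - 7*-6) = 24, (7*9 - -6*-6) = 27, (-6*1 - -9*9) = 75, (-9*-6 - 3*1) = 51
Sum = 177
Area = (1/2)(177) = 177/2

177/2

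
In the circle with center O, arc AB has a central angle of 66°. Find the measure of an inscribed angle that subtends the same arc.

Inscribed angle = 66° / 2 = 33° (inscribed angle theorem).

33°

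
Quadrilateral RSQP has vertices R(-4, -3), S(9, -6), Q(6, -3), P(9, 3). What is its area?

Shoelace: sum of cross terms = 90, Area = (1/2)|90| = 45

45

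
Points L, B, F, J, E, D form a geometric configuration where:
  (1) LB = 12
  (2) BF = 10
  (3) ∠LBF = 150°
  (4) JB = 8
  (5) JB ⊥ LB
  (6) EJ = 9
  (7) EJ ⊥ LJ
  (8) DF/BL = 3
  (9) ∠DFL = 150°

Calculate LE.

Step 1: By the law of cosines on triangle LBJ: LJ² = 12² + 8² − 2·12·8·cos(90°) = 208, so LJ = 4·√13.
Step 2: By the law of cosines on triangle LJE: LE² = (4·√13)² + 9² − 2·4·√13·9·cos(90°) = 289, so LE = 17.

Therefore, the length of LE = 17.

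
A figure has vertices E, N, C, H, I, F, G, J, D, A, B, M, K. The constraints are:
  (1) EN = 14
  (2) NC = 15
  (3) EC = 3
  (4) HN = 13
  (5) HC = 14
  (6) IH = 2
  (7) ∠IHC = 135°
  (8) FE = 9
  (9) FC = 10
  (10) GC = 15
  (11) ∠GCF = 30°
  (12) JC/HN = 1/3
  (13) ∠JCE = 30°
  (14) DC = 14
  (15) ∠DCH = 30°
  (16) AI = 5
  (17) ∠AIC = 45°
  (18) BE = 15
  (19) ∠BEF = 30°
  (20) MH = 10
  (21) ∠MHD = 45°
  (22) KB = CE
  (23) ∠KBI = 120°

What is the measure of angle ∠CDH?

Step 1: By the law of cosines on triangle DCH: DH² = 14² + 14² − 2·14·14·cos(30°) = 52.52, so DH ≈ 7.25.
Step 2: By the inverse law of cosines on triangle CDH: cos(∠CDH) = (14² + 7.25² − 14²) / (2·14·7.25) = 52.52/202.91 = 0.2588, so ∠CDH = 75°.

Therefore, the measure of angle ∠CDH = 75°.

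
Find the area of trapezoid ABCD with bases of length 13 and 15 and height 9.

Area = (13 + 15) * 9 / 2 = 252 / 2 = 126

126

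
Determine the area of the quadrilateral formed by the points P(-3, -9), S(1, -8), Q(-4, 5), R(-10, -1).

Shoelace: sum of cross terms = 147, Area = (1/2)|147| = 147/2

147/2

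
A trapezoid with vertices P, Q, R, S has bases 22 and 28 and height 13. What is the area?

A trapezoid's area equals the midsegment times the height.
The midsegment is (22 + 28) / 2 = 25.
Area = 25 * 13 = 325.

325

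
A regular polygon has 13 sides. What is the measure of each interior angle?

Each interior angle of a regular n-gon is (n - 2) * 180 / n.
For n = 13: (13 - 2) * 180 / 13 = 1980/13 = 1980/13 degrees.

1980/13 degrees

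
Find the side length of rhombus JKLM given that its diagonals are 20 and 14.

In a rhombus, the diagonals bisect each other perpendicularly, creating four congruent right triangles.
Each triangle has legs 10 (half of 20) and 7 (half of 14).
The hypotenuse of each right triangle is a side of the rhombus:
side = sqrt(10^2 + 7^2) = sqrt(149)

sqrt(149)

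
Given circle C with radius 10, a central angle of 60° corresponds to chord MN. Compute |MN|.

Drop a perpendicular from the center to the chord, bisecting both the chord and the central angle.
Each half-chord = r sin(θ/2) = 10 sin(30°).
The full chord = 2 × 10 × sin(30°) = 10.

10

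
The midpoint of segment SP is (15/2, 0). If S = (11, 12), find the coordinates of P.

Using the midpoint formula: M = ((x1 + x2)/2, (y1 + y2)/2)
We know M = (15/2, 0) and S = (11, 12)
For x: 15/2 = (11 + x2)/2, so x2 = 2*15/2 - 11 = 4
For y: 0 = (12 + y2)/2, so y2 = 2*0 - 12 = -12
P = (4, -12)

(4, -12)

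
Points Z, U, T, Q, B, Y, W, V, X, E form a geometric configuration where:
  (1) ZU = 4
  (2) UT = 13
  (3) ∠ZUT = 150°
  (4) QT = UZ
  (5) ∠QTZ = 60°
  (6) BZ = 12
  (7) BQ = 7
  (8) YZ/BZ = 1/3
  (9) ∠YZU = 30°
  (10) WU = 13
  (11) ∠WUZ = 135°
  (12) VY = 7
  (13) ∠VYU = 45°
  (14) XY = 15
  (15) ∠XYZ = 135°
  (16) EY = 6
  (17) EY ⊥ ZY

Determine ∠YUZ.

From the given relations: YZ = 1/3·BZ = 1/3·12 = 4.
Step 1: By the law of cosines on triangle UZY: UY² = 4² + 4² − 2·4·4·cos(30°) = 4.29, so UY ≈ 2.07.
Step 2: By the inverse law of cosines on triangle YUZ: cos(∠YUZ) = (2.07² + 4² − 4²) / (2·2.07·4) = 4.29/16.56 = 0.2588, so ∠YUZ = 75°.

Therefore, the measure of angle ∠YUZ = 75°.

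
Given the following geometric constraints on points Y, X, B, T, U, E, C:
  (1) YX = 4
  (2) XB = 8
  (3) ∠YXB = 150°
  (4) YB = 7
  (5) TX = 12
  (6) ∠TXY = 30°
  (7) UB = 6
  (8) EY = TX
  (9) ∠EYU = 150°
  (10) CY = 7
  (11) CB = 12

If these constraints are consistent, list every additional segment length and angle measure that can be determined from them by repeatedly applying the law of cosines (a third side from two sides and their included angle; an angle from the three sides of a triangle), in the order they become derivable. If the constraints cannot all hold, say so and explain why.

These constraints are not satisfiable: (1), (2) and (4) fix all three sides of triangle YXB, so by the law of cosines cos(∠YXB) = (4² + 8² − 7²) / (2·4·8) = 0.4844, i.e. ∠YXB ≈ 61.03°, which contradicts (3) ∠YXB = 150°. No planar figure meets all of them, so nothing further can be derived.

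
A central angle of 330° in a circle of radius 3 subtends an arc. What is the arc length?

The full circumference is 2πr = 2π(3) = 6*pi.
The arc spans 330° out of 360°, which is a fraction of 11/12.
Arc length = 6*pi × 11/12 = 11*pi/2.

11*pi/2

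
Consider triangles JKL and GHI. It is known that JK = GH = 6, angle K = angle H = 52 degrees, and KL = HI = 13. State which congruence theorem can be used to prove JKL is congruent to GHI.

The given information provides:
JK = GH = 6, angle K = angle H = 52 degrees, and KL = HI = 13
This matches the SAS congruence theorem.
Two pairs of corresponding sides and the included angle are equal (Side-Angle-Side).

SAS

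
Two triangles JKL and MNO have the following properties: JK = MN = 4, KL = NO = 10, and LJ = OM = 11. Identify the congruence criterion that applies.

The given information matches SSS: All three pairs of corresponding sides are equal (Side-Side-Side).

SSS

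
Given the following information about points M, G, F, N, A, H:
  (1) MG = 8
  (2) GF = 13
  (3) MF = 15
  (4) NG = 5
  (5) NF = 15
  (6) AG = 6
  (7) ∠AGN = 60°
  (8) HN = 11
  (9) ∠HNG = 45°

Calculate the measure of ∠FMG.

Step 1: By the inverse law of cosines on triangle FMG: cos(∠FMG) = (15² + 8² − 13²) / (2·15·8) = 120/240 = 0.5, so ∠FMG = 60°.

Therefore, the measure of angle ∠FMG = 60°.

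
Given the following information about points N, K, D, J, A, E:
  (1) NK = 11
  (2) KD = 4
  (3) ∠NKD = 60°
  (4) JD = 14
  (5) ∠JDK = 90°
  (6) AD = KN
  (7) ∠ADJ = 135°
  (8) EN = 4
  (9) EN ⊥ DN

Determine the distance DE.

Step 1: By the law of cosines on triangle DKN: DN² = 4² + 11² − 2·4·11·cos(60°) = 93, so DN = √93.
Step 2: By the law of cosines on triangle DNE: DE² = √93² + 4² − 2·√93·4·cos(90°) = 109, so DE = √109.

Therefore, the length of DE = √109.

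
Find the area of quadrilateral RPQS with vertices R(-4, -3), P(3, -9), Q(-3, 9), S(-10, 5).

The Shoelace formula works by pairing each vertex with the next (cycling back to the first).
For each pair, compute x_i*y_(i+1) - x_(i+1)*y_i:
  (-4*-9 - 3*-3) = 45
  (3*9 - -3*-9) = 0
  (-3*5 - -10*9) = 75
  (-10*-3 - -4*5) = 50
Taking half the absolute value of the total: Area = (1/2)(170) = 85.

85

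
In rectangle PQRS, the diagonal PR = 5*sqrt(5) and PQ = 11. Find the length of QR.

b = sqrt(d^2 - a^2) = sqrt(125 - 121) = sqrt(4) = 2

2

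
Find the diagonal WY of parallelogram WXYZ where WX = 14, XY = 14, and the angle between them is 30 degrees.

Using the law of cosines:
d^2 = 14^2 + 14^2 - 2(14)(14)cos(30 degrees)
d^2 = 196 + 196 - 392*sqrt(3)/2
d^2 = 392 - 196*sqrt(3)
d = 14*sqrt(2 - sqrt(3))

14*sqrt(2 - sqrt(3))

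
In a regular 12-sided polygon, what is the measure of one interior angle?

Each interior angle of a regular n-gon is (n - 2) * 180 / n.
For n = 12: (12 - 2) * 180 / 12 = 1800/12 = 150 degrees.

150 degrees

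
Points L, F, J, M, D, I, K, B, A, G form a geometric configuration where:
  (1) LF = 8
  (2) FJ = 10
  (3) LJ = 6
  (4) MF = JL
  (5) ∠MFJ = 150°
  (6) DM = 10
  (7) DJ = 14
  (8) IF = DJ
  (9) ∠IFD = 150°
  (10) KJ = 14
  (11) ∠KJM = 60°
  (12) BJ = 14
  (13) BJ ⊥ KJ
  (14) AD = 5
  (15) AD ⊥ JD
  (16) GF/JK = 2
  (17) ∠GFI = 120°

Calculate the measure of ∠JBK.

Step 1: By the law of cosines on triangle BJK: BK² = 14² + 14² − 2·14·14·cos(90°) = 392, so BK = 14·√2.
Step 2: By the inverse law of cosines on triangle JBK: cos(∠JBK) = (14² + (14·√2)² − 14²) / (2·14·14·√2) = 392/554.37 = 0.7071, so ∠JBK = 45°.

Therefore, the measure of angle ∠JBK = 45°.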